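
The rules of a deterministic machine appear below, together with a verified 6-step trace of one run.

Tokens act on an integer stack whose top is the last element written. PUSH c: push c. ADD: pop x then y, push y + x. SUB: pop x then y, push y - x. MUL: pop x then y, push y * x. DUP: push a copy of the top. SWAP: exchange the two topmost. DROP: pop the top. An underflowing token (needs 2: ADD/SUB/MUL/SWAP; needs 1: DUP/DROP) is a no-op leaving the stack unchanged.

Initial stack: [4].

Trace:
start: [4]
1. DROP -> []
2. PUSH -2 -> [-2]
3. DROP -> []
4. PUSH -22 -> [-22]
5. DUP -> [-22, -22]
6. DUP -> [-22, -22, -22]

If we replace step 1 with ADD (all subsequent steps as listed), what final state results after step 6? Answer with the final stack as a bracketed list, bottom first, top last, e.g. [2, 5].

[4, -22, -22, -22]

(re-executing from step 1 with the substitution; state before step 1: [4])
1. ADD -> [4]
2. PUSH -2 -> [4, -2]
3. DROP -> [4]
4. PUSH -22 -> [4, -22]
5. DUP -> [4, -22, -22]
6. DUP -> [4, -22, -22, -22]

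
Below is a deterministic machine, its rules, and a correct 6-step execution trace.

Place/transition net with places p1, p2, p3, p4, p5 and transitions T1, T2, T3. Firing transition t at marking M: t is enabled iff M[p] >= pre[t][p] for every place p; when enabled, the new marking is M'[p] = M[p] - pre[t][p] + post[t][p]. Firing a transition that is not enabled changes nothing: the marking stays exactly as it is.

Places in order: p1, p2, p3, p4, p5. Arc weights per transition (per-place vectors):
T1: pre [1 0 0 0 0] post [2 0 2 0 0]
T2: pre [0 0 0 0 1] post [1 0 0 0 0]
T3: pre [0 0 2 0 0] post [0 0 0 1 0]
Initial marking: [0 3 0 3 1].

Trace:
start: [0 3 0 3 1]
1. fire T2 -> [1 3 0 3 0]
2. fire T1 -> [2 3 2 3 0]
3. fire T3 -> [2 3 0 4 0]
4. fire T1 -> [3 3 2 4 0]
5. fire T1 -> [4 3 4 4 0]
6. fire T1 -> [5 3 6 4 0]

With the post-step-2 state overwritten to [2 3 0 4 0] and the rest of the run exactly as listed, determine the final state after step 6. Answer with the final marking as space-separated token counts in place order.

5 3 6 4 0

state after step 2 := [2 3 0 4 0]
3. fire T3 -> [2 3 0 4 0]
4. fire T1 -> [3 3 2 4 0]
5. fire T1 -> [4 3 4 4 0]
6. fire T1 -> [5 3 6 4 0]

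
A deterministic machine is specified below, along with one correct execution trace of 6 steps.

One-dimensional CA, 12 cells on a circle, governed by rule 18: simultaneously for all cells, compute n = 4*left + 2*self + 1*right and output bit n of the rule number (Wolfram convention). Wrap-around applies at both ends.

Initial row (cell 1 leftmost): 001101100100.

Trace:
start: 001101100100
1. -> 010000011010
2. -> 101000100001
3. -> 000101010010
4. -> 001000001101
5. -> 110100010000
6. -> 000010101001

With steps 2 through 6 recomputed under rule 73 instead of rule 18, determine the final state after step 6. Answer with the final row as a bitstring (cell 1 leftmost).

110101011011

(re-executing steps 2..6 under rule 73; state before step 2: 010000011010)
2. -> 000111011000
3. -> 110101011011
4. -> 010000011010
5. -> 000111011000
6. -> 110101011011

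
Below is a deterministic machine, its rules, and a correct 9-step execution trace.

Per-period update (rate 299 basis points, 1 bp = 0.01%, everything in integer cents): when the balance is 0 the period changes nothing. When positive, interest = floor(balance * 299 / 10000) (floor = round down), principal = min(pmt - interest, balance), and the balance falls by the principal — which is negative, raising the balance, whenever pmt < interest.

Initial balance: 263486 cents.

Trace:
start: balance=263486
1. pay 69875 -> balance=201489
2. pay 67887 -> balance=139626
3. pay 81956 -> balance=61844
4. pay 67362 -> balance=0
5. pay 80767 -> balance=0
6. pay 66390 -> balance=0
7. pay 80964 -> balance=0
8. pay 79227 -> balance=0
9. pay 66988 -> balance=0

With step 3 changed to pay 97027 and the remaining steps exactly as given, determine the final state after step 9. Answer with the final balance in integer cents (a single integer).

(re-executing from step 3 with the substitution; state before step 3: balance=139626)
3. pay 97027 -> balance=46773
4. pay 67362 -> balance=0
5. pay 80767 -> balance=0
6. pay 66390 -> balance=0
7. pay 80964 -> balance=0
8. pay 79227 -> balance=0
9. pay 66988 -> balance=0

0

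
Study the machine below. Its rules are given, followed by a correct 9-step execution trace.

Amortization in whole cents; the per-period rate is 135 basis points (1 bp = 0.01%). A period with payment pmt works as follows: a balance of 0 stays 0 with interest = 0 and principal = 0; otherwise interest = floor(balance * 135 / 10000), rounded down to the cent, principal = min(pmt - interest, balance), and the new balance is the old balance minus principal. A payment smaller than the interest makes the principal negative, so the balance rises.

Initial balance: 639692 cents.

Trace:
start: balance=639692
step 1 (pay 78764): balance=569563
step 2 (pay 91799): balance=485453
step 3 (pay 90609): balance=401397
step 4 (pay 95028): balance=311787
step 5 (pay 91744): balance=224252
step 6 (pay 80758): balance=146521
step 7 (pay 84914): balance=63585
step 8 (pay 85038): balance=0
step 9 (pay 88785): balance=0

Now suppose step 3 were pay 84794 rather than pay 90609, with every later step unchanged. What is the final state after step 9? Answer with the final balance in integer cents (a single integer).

0

(re-executing from step 3 with the substitution; state before step 3: balance=485453)
step 3 (pay 84794): balance=407212
step 4 (pay 95028): balance=317681
step 5 (pay 91744): balance=230225
step 6 (pay 80758): balance=152575
step 7 (pay 84914): balance=69720
step 8 (pay 85038): balance=0
step 9 (pay 88785): balance=0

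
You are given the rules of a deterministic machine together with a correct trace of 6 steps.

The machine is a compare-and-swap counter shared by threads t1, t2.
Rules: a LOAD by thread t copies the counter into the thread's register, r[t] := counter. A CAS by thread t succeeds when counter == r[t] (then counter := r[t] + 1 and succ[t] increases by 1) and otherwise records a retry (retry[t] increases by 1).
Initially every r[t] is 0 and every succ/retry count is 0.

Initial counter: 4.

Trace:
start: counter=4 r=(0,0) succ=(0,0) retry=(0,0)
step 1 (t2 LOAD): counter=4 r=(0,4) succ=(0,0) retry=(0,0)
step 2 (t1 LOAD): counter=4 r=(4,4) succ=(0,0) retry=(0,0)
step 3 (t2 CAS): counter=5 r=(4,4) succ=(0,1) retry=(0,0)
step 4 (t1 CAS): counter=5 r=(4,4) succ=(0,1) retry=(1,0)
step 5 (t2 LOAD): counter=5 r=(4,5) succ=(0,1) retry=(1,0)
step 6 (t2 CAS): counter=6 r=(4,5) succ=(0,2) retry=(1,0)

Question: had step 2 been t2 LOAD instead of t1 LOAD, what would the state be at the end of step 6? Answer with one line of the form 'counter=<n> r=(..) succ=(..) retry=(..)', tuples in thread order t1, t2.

counter=6 r=(0,5) succ=(0,2) retry=(1,0)

(re-executing from step 2 with the substitution; state before step 2: counter=4 r=(0,4) succ=(0,0) retry=(0,0))
step 2 (t2 LOAD): counter=4 r=(0,4) succ=(0,0) retry=(0,0)
step 3 (t2 CAS): counter=5 r=(0,4) succ=(0,1) retry=(0,0)
step 4 (t1 CAS): counter=5 r=(0,4) succ=(0,1) retry=(1,0)
step 5 (t2 LOAD): counter=5 r=(0,5) succ=(0,1) retry=(1,0)
step 6 (t2 CAS): counter=6 r=(0,5) succ=(0,2) retry=(1,0)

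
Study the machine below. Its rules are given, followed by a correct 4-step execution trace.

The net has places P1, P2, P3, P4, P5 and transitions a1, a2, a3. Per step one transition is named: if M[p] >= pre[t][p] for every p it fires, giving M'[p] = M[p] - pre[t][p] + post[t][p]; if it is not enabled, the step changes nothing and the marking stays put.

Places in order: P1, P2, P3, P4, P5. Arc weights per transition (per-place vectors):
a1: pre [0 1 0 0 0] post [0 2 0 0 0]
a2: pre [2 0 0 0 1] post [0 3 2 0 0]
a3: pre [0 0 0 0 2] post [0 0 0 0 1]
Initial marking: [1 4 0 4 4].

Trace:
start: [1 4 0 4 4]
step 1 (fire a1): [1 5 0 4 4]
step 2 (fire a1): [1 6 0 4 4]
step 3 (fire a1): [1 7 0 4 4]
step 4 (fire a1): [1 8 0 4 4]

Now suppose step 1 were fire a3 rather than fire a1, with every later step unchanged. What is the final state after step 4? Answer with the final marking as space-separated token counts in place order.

(re-executing from step 1 with the substitution; state before step 1: [1 4 0 4 4])
step 1 (fire a3): [1 4 0 4 3]
step 2 (fire a1): [1 5 0 4 3]
step 3 (fire a1): [1 6 0 4 3]
step 4 (fire a1): [1 7 0 4 3]

1 7 0 4 3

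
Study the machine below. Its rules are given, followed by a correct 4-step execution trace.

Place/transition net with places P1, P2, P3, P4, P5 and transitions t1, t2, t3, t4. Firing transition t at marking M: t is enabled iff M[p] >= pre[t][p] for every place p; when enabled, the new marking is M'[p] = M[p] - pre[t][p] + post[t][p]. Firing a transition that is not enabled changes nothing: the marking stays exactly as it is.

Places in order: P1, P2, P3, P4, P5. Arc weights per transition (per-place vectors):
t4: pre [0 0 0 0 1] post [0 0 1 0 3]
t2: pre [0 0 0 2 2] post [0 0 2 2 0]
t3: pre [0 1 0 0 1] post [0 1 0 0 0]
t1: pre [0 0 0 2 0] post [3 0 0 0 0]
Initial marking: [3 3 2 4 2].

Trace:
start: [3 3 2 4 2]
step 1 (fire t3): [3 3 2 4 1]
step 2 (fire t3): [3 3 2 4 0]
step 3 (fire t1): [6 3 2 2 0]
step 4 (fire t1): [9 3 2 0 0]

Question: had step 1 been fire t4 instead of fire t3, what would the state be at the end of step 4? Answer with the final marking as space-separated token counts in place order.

(re-executing from step 1 with the substitution; state before step 1: [3 3 2 4 2])
step 1 (fire t4): [3 3 3 4 4]
step 2 (fire t3): [3 3 3 4 3]
step 3 (fire t1): [6 3 3 2 3]
step 4 (fire t1): [9 3 3 0 3]

9 3 3 0 3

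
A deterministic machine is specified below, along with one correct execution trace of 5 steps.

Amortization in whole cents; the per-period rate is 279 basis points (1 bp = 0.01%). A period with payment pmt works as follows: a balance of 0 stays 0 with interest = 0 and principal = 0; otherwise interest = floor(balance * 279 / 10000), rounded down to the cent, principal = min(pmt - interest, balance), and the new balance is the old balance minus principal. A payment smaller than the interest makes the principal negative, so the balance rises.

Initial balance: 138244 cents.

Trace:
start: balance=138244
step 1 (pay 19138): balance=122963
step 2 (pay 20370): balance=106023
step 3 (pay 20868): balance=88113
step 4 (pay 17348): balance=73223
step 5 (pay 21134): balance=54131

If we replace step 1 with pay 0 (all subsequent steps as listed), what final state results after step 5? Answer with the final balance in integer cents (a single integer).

(re-executing from step 1 with the substitution; state before step 1: balance=138244)
step 1 (pay 0): balance=142101
step 2 (pay 20370): balance=125695
step 3 (pay 20868): balance=108333
step 4 (pay 17348): balance=94007
step 5 (pay 21134): balance=75495

75495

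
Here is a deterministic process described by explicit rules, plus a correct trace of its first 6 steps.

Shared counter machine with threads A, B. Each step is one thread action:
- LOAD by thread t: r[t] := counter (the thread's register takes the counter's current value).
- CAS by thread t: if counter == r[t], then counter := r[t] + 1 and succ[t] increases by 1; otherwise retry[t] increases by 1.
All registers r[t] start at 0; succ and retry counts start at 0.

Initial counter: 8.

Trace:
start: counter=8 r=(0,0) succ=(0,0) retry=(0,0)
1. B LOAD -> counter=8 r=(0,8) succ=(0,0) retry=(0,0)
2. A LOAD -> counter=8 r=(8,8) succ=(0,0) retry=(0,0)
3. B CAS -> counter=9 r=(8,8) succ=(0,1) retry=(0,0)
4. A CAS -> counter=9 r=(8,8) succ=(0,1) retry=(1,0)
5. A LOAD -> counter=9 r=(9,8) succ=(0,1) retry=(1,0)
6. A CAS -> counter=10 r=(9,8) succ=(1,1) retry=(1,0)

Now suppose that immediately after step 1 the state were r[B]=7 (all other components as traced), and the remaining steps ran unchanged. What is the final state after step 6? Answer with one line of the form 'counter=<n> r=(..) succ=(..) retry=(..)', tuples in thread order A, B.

counter=10 r=(9,7) succ=(2,0) retry=(0,1)

state after step 1 := counter=8 r=(0,7) succ=(0,0) retry=(0,0)
2. A LOAD -> counter=8 r=(8,7) succ=(0,0) retry=(0,0)
3. B CAS -> counter=8 r=(8,7) succ=(0,0) retry=(0,1)
4. A CAS -> counter=9 r=(8,7) succ=(1,0) retry=(0,1)
5. A LOAD -> counter=9 r=(9,7) succ=(1,0) retry=(0,1)
6. A CAS -> counter=10 r=(9,7) succ=(2,0) retry=(0,1)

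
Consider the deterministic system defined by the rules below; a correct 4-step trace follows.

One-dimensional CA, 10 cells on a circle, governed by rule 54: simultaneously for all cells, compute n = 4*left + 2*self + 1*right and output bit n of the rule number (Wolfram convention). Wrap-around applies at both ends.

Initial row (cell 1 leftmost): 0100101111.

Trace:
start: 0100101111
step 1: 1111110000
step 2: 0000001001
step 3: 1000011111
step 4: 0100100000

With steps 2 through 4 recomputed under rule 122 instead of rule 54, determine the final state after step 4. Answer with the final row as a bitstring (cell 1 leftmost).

0111100000

(re-executing steps 2..4 under rule 122; state before step 2: 1111110000)
step 2: 1000011001
step 3: 1100111111
step 4: 0111100000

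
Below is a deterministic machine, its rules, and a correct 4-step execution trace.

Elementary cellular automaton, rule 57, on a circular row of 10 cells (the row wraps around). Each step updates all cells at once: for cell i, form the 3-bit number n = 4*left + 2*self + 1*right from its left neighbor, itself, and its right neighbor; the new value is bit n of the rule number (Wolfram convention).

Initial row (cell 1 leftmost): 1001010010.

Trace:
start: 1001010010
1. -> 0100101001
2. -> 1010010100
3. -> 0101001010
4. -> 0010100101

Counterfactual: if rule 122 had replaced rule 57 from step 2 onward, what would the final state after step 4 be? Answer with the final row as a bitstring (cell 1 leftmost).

1100111001

(re-executing steps 2..4 under rule 122; state before step 2: 0100101001)
2. -> 1011010110
3. -> 0111101111
4. -> 1100111001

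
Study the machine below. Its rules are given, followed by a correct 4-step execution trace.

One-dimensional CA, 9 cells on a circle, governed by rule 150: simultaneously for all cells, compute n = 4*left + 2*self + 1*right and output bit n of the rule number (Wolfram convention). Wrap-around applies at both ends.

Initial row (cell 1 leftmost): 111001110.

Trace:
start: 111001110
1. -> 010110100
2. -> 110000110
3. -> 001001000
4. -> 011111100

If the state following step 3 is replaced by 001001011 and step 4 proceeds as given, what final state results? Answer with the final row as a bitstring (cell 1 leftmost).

state after step 3 := 001001011
4. -> 111111000

111111000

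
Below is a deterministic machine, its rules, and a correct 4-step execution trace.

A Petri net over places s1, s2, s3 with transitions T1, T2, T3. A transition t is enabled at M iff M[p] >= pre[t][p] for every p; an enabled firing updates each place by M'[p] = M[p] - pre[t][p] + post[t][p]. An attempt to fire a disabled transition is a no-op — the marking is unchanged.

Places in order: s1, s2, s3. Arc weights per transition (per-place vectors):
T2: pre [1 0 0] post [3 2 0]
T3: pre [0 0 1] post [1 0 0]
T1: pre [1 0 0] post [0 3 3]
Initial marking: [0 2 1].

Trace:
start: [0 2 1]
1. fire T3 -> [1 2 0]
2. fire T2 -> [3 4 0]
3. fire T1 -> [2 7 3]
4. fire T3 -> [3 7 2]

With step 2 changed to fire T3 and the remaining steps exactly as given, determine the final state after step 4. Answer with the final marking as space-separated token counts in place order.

(re-executing from step 2 with the substitution; state before step 2: [1 2 0])
2. fire T3 -> [1 2 0]
3. fire T1 -> [0 5 3]
4. fire T3 -> [1 5 2]

1 5 2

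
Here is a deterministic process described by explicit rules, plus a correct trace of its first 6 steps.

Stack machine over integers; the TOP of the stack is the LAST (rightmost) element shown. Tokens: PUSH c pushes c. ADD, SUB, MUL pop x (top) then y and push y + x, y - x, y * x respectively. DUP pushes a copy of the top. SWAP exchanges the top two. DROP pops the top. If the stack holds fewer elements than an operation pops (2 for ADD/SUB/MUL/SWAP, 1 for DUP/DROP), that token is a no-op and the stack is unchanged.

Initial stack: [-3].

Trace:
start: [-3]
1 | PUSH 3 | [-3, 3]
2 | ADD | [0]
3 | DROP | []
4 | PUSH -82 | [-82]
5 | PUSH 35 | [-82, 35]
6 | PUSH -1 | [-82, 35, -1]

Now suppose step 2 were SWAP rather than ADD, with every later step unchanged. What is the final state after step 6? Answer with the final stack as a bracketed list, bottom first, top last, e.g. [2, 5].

[3, -82, 35, -1]

(re-executing from step 2 with the substitution; state before step 2: [-3, 3])
2 | SWAP | [3, -3]
3 | DROP | [3]
4 | PUSH -82 | [3, -82]
5 | PUSH 35 | [3, -82, 35]
6 | PUSH -1 | [3, -82, 35, -1]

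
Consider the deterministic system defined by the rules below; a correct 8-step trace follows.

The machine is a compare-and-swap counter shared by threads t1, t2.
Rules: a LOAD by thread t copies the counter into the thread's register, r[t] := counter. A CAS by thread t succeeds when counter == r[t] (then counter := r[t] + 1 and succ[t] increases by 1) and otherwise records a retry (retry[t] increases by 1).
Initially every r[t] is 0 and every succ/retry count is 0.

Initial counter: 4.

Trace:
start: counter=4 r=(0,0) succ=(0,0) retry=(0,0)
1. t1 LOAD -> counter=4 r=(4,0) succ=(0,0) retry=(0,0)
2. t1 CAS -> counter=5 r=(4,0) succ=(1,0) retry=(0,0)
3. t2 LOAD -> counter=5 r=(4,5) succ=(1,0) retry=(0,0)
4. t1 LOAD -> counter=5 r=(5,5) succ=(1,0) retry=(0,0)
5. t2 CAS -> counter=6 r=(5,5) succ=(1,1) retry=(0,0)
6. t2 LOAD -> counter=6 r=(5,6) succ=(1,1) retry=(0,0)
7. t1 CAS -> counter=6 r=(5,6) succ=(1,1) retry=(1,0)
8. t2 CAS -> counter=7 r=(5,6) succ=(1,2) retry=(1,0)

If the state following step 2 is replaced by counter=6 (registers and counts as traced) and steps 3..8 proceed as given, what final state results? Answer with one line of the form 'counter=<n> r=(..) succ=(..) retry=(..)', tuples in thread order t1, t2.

counter=8 r=(6,7) succ=(1,2) retry=(1,0)

state after step 2 := counter=6 r=(4,0) succ=(1,0) retry=(0,0)
3. t2 LOAD -> counter=6 r=(4,6) succ=(1,0) retry=(0,0)
4. t1 LOAD -> counter=6 r=(6,6) succ=(1,0) retry=(0,0)
5. t2 CAS -> counter=7 r=(6,6) succ=(1,1) retry=(0,0)
6. t2 LOAD -> counter=7 r=(6,7) succ=(1,1) retry=(0,0)
7. t1 CAS -> counter=7 r=(6,7) succ=(1,1) retry=(1,0)
8. t2 CAS -> counter=8 r=(6,7) succ=(1,2) retry=(1,0)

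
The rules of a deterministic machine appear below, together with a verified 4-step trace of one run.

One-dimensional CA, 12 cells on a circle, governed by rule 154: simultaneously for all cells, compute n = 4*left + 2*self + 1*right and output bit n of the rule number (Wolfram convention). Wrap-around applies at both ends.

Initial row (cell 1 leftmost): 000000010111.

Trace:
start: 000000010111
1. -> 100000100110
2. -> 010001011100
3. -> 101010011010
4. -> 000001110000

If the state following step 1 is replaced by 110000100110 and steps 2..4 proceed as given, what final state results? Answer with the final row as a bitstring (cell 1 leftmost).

state after step 1 := 110000100110
2. -> 101001011100
3. -> 000110011011
4. -> 101101110010

101101110010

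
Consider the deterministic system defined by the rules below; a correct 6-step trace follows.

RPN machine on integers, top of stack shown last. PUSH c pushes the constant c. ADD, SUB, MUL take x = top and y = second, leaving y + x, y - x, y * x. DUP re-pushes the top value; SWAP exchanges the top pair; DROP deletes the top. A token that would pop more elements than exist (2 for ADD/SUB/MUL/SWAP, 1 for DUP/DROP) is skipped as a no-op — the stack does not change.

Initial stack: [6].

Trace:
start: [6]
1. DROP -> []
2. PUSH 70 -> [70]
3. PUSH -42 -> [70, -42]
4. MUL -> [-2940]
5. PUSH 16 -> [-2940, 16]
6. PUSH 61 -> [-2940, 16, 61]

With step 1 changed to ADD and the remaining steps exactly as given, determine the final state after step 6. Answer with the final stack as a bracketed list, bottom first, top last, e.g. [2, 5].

(re-executing from step 1 with the substitution; state before step 1: [6])
1. ADD -> [6]
2. PUSH 70 -> [6, 70]
3. PUSH -42 -> [6, 70, -42]
4. MUL -> [6, -2940]
5. PUSH 16 -> [6, -2940, 16]
6. PUSH 61 -> [6, -2940, 16, 61]

[6, -2940, 16, 61]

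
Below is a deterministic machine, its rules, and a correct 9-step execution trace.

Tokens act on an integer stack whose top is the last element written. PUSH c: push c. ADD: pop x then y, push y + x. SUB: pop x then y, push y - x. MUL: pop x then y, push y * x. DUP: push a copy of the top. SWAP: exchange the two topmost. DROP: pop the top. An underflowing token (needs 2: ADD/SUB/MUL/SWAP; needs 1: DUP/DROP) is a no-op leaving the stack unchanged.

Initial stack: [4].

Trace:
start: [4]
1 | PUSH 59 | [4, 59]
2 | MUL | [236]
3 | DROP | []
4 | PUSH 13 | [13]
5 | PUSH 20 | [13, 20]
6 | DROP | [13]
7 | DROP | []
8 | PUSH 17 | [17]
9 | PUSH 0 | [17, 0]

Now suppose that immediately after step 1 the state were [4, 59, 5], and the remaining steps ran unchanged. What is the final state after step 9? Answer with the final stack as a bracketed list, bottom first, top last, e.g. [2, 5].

state after step 1 := [4, 59, 5]
2 | MUL | [4, 295]
3 | DROP | [4]
4 | PUSH 13 | [4, 13]
5 | PUSH 20 | [4, 13, 20]
6 | DROP | [4, 13]
7 | DROP | [4]
8 | PUSH 17 | [4, 17]
9 | PUSH 0 | [4, 17, 0]

[4, 17, 0]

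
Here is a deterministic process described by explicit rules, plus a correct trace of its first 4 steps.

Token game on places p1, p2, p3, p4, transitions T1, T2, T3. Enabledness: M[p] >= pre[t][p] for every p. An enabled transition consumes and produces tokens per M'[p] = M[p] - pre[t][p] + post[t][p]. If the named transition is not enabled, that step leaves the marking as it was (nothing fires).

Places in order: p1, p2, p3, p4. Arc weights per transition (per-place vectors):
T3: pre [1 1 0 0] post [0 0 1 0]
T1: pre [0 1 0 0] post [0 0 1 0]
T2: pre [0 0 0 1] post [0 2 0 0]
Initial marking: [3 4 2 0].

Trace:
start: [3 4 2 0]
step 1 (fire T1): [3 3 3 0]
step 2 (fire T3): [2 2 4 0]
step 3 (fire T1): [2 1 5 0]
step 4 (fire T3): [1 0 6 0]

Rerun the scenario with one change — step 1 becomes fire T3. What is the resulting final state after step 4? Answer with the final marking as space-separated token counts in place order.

(re-executing from step 1 with the substitution; state before step 1: [3 4 2 0])
step 1 (fire T3): [2 3 3 0]
step 2 (fire T3): [1 2 4 0]
step 3 (fire T1): [1 1 5 0]
step 4 (fire T3): [0 0 6 0]

0 0 6 0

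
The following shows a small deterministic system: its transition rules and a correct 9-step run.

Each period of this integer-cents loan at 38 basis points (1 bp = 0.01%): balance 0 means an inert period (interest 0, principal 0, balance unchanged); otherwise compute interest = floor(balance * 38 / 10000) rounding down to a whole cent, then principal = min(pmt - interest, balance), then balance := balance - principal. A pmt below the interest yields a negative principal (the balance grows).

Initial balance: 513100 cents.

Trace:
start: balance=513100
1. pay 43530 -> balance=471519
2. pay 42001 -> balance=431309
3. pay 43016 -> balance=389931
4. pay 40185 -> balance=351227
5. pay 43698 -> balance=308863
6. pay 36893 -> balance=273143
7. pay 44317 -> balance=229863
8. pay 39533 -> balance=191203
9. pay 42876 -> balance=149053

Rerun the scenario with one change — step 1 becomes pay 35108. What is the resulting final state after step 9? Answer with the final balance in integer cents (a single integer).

(re-executing from step 1 with the substitution; state before step 1: balance=513100)
1. pay 35108 -> balance=479941
2. pay 42001 -> balance=439763
3. pay 43016 -> balance=398418
4. pay 40185 -> balance=359746
5. pay 43698 -> balance=317415
6. pay 36893 -> balance=281728
7. pay 44317 -> balance=238481
8. pay 39533 -> balance=199854
9. pay 42876 -> balance=157737

157737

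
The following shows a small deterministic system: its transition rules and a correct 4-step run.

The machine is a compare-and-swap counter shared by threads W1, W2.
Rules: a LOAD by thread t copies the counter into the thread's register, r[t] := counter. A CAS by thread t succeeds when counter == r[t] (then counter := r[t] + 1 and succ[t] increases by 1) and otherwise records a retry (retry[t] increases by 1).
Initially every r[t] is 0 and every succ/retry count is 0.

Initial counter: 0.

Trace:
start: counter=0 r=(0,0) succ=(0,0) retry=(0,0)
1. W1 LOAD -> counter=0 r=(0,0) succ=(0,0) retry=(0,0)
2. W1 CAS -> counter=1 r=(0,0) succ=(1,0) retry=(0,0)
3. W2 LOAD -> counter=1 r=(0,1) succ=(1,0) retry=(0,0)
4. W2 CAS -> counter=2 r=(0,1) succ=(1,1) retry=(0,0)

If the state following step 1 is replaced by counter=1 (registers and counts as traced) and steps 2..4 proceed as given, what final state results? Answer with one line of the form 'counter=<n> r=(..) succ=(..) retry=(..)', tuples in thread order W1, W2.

counter=2 r=(0,1) succ=(0,1) retry=(1,0)

state after step 1 := counter=1 r=(0,0) succ=(0,0) retry=(0,0)
2. W1 CAS -> counter=1 r=(0,0) succ=(0,0) retry=(1,0)
3. W2 LOAD -> counter=1 r=(0,1) succ=(0,0) retry=(1,0)
4. W2 CAS -> counter=2 r=(0,1) succ=(0,1) retry=(1,0)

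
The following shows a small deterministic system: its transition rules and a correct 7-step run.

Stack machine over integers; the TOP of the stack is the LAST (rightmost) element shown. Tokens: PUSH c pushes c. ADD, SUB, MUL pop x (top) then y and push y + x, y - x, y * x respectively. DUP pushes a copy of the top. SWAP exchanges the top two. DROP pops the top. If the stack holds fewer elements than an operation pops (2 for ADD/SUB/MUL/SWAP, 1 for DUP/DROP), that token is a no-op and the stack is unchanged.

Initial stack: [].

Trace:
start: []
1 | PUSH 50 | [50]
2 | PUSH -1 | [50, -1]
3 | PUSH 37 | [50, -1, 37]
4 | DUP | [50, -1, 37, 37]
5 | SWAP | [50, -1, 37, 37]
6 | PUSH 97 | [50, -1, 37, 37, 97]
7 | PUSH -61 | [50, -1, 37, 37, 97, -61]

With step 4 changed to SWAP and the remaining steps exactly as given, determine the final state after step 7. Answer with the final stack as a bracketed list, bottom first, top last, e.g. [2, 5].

[50, -1, 37, 97, -61]

(re-executing from step 4 with the substitution; state before step 4: [50, -1, 37])
4 | SWAP | [50, 37, -1]
5 | SWAP | [50, -1, 37]
6 | PUSH 97 | [50, -1, 37, 97]
7 | PUSH -61 | [50, -1, 37, 97, -61]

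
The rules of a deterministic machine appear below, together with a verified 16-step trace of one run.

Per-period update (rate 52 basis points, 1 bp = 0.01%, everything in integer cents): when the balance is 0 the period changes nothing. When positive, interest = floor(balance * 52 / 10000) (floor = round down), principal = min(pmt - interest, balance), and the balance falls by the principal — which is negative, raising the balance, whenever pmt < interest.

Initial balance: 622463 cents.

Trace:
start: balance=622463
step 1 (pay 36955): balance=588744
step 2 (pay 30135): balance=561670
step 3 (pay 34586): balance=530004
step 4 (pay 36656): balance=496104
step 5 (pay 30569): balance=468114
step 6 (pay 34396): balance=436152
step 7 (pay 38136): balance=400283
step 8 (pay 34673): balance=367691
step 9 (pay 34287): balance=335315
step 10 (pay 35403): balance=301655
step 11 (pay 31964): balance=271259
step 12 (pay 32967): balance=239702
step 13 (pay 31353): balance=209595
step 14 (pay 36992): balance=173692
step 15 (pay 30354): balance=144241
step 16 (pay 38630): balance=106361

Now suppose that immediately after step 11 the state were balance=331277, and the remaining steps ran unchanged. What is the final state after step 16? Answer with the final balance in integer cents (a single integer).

167956

state after step 11 := balance=331277
step 12 (pay 32967): balance=300032
step 13 (pay 31353): balance=270239
step 14 (pay 36992): balance=234652
step 15 (pay 30354): balance=205518
step 16 (pay 38630): balance=167956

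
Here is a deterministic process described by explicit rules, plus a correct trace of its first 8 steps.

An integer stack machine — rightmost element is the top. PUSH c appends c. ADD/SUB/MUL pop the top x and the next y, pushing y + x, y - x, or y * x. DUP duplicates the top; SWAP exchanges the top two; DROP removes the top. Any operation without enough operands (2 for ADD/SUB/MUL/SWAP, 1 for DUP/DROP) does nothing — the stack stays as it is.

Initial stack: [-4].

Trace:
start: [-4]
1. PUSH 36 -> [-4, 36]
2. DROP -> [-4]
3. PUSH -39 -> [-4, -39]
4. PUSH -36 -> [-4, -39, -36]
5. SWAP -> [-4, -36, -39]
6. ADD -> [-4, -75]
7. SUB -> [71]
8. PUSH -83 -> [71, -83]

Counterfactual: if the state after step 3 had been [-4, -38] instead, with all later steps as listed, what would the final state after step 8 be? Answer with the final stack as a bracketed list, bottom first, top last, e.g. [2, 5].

state after step 3 := [-4, -38]
4. PUSH -36 -> [-4, -38, -36]
5. SWAP -> [-4, -36, -38]
6. ADD -> [-4, -74]
7. SUB -> [70]
8. PUSH -83 -> [70, -83]

[70, -83]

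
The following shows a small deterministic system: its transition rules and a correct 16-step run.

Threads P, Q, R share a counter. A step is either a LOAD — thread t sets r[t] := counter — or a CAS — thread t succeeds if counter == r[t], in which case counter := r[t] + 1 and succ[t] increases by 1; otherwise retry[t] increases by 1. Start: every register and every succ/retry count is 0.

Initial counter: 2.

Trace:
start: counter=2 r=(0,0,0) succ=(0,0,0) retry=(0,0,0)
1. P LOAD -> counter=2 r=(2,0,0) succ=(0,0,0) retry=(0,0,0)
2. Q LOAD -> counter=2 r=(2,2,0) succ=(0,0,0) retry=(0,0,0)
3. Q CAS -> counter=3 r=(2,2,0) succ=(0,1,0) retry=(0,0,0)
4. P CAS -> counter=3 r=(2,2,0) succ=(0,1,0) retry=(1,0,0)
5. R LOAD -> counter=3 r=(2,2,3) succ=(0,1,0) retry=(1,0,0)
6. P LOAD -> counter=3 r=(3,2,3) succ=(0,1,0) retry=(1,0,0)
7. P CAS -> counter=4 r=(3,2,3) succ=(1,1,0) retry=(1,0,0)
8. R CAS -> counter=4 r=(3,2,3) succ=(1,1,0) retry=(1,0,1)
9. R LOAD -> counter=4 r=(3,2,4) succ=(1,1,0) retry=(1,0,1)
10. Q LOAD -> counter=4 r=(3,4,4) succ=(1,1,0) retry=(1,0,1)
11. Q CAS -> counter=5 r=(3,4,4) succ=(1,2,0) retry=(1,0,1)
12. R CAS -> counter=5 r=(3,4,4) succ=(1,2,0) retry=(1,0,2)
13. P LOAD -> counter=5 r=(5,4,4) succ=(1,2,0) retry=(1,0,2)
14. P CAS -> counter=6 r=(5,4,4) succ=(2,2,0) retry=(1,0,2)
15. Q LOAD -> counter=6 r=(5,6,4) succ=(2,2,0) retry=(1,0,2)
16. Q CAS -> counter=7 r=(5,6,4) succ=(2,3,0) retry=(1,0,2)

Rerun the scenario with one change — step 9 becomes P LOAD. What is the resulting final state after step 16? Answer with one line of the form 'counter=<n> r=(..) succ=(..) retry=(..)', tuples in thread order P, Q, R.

(re-executing from step 9 with the substitution; state before step 9: counter=4 r=(3,2,3) succ=(1,1,0) retry=(1,0,1))
9. P LOAD -> counter=4 r=(4,2,3) succ=(1,1,0) retry=(1,0,1)
10. Q LOAD -> counter=4 r=(4,4,3) succ=(1,1,0) retry=(1,0,1)
11. Q CAS -> counter=5 r=(4,4,3) succ=(1,2,0) retry=(1,0,1)
12. R CAS -> counter=5 r=(4,4,3) succ=(1,2,0) retry=(1,0,2)
13. P LOAD -> counter=5 r=(5,4,3) succ=(1,2,0) retry=(1,0,2)
14. P CAS -> counter=6 r=(5,4,3) succ=(2,2,0) retry=(1,0,2)
15. Q LOAD -> counter=6 r=(5,6,3) succ=(2,2,0) retry=(1,0,2)
16. Q CAS -> counter=7 r=(5,6,3) succ=(2,3,0) retry=(1,0,2)

counter=7 r=(5,6,3) succ=(2,3,0) retry=(1,0,2)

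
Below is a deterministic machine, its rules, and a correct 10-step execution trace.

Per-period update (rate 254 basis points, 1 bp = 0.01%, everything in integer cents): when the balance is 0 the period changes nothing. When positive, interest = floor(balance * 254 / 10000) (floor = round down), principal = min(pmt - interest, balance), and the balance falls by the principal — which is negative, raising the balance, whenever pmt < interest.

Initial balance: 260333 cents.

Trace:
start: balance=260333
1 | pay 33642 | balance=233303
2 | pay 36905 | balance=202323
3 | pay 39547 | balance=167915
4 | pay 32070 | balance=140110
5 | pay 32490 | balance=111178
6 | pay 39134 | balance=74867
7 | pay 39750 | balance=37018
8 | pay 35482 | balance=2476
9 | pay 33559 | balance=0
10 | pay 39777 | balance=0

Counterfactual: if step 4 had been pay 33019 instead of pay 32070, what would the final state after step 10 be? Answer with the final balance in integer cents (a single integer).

(re-executing from step 4 with the substitution; state before step 4: balance=167915)
4 | pay 33019 | balance=139161
5 | pay 32490 | balance=110205
6 | pay 39134 | balance=73870
7 | pay 39750 | balance=35996
8 | pay 35482 | balance=1428
9 | pay 33559 | balance=0
10 | pay 39777 | balance=0

0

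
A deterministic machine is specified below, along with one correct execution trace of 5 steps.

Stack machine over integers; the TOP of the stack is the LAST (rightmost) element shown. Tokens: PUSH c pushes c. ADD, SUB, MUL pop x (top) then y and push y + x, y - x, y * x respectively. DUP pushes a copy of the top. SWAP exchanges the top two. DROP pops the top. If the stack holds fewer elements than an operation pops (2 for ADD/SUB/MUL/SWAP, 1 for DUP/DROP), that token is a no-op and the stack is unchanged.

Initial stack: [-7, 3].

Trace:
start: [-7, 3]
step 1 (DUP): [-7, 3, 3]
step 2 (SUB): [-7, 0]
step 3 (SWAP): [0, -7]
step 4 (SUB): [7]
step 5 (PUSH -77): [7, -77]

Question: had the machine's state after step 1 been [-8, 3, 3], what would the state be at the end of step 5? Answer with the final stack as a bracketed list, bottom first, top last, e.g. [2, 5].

state after step 1 := [-8, 3, 3]
step 2 (SUB): [-8, 0]
step 3 (SWAP): [0, -8]
step 4 (SUB): [8]
step 5 (PUSH -77): [8, -77]

[8, -77]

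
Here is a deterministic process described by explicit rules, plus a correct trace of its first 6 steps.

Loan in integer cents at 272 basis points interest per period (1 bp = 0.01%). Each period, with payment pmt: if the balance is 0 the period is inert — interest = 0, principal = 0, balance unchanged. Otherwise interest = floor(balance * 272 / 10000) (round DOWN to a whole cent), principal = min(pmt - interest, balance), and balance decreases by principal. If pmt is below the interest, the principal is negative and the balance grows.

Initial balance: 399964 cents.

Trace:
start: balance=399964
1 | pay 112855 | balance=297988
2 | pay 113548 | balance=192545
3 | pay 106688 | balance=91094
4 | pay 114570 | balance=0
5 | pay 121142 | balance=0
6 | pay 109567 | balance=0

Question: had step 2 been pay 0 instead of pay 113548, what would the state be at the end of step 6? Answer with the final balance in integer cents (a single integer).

(re-executing from step 2 with the substitution; state before step 2: balance=297988)
2 | pay 0 | balance=306093
3 | pay 106688 | balance=207730
4 | pay 114570 | balance=98810
5 | pay 121142 | balance=0
6 | pay 109567 | balance=0

0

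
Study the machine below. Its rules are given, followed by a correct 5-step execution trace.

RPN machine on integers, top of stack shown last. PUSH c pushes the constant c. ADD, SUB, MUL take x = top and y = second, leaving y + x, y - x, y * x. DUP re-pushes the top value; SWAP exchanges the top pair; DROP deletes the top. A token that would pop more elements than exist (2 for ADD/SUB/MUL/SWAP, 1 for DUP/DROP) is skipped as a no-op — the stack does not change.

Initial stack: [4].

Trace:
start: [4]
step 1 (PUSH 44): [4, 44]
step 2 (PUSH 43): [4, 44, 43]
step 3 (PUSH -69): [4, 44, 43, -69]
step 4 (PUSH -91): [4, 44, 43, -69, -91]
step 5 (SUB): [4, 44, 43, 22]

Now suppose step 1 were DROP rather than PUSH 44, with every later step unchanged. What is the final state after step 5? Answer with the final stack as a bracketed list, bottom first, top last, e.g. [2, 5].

(re-executing from step 1 with the substitution; state before step 1: [4])
step 1 (DROP): []
step 2 (PUSH 43): [43]
step 3 (PUSH -69): [43, -69]
step 4 (PUSH -91): [43, -69, -91]
step 5 (SUB): [43, 22]

[43, 22]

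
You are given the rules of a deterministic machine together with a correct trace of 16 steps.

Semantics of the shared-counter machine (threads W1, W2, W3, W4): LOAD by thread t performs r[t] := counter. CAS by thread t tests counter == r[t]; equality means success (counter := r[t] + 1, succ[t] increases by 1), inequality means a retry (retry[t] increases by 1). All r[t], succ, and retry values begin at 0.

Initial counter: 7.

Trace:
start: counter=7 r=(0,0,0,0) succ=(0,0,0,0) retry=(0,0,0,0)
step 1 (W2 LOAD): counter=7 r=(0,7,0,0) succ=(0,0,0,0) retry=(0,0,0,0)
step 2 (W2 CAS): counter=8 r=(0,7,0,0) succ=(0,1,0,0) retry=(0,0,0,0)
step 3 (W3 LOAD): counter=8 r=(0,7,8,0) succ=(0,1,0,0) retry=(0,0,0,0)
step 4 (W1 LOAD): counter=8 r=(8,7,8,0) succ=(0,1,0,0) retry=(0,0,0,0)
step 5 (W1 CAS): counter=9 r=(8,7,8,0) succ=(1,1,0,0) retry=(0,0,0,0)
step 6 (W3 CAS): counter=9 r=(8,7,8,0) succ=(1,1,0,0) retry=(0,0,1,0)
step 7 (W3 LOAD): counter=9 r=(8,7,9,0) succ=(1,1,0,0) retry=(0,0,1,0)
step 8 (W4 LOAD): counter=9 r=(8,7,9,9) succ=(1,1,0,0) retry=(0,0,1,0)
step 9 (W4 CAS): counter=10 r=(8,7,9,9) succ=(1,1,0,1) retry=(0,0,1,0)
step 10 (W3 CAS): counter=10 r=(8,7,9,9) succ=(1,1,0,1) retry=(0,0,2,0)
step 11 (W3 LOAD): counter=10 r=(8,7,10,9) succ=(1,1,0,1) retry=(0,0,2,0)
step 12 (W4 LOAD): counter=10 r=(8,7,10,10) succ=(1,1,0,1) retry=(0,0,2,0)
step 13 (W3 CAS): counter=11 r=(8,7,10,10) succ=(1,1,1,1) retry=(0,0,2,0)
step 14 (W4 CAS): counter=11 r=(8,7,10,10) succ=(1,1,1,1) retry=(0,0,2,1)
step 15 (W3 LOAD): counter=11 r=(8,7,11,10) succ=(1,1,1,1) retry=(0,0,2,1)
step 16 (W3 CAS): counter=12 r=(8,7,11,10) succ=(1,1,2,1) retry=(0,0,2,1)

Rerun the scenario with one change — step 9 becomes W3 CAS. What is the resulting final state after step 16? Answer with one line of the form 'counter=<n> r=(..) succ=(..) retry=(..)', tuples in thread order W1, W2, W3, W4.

(re-executing from step 9 with the substitution; state before step 9: counter=9 r=(8,7,9,9) succ=(1,1,0,0) retry=(0,0,1,0))
step 9 (W3 CAS): counter=10 r=(8,7,9,9) succ=(1,1,1,0) retry=(0,0,1,0)
step 10 (W3 CAS): counter=10 r=(8,7,9,9) succ=(1,1,1,0) retry=(0,0,2,0)
step 11 (W3 LOAD): counter=10 r=(8,7,10,9) succ=(1,1,1,0) retry=(0,0,2,0)
step 12 (W4 LOAD): counter=10 r=(8,7,10,10) succ=(1,1,1,0) retry=(0,0,2,0)
step 13 (W3 CAS): counter=11 r=(8,7,10,10) succ=(1,1,2,0) retry=(0,0,2,0)
step 14 (W4 CAS): counter=11 r=(8,7,10,10) succ=(1,1,2,0) retry=(0,0,2,1)
step 15 (W3 LOAD): counter=11 r=(8,7,11,10) succ=(1,1,2,0) retry=(0,0,2,1)
step 16 (W3 CAS): counter=12 r=(8,7,11,10) succ=(1,1,3,0) retry=(0,0,2,1)

counter=12 r=(8,7,11,10) succ=(1,1,3,0) retry=(0,0,2,1)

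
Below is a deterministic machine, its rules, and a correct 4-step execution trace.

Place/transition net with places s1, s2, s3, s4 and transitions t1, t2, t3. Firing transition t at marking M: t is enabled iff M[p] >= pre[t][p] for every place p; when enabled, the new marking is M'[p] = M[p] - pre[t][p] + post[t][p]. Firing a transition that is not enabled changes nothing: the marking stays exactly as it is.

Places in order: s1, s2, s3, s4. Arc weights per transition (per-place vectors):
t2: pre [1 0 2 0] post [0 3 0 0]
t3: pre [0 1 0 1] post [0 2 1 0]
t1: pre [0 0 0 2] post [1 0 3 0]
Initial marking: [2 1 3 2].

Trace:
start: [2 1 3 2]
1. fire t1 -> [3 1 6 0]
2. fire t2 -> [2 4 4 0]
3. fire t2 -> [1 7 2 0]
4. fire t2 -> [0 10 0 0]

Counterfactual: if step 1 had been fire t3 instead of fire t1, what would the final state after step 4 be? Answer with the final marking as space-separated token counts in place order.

0 8 0 1

(re-executing from step 1 with the substitution; state before step 1: [2 1 3 2])
1. fire t3 -> [2 2 4 1]
2. fire t2 -> [1 5 2 1]
3. fire t2 -> [0 8 0 1]
4. fire t2 -> [0 8 0 1]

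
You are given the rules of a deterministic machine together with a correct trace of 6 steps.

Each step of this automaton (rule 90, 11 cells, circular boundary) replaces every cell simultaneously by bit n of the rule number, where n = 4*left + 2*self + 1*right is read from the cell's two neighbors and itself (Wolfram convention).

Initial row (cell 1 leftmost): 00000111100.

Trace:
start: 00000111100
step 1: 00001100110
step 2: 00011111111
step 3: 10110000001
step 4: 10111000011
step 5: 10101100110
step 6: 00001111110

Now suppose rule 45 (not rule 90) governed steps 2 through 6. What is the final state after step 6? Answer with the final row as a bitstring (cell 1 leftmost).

10010001110

(re-executing steps 2..6 under rule 45; state before step 2: 00001100110)
step 2: 11101000100
step 3: 10011010100
step 4: 10010111100
step 5: 10011100000
step 6: 10010001110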